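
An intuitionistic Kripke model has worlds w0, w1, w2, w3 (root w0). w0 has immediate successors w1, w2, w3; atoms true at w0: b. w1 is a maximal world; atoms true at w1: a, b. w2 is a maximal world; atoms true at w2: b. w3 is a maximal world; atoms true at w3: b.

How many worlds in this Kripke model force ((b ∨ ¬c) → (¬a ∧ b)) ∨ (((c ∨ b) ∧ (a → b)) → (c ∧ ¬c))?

2

w0: does not force it — w0 ⊮ ((b ∨ ¬c) → (¬a ∧ b)) ∨ (((c ∨ b) ∧ (a → b)) → (c ∧ ¬c)): neither disjunct is forced at w0.
w1: does not force it — w1 ⊮ ((b ∨ ¬c) → (¬a ∧ b)) ∨ (((c ∨ b) ∧ (a → b)) → (c ∧ ¬c)): neither disjunct is forced at w1.
w2: forces it.
w3: forces it.
Worlds forcing the formula: {w2, w3}.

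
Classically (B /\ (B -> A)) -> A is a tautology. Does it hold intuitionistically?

Yes

This is modus ponens in implicational form, which is intuitionistically derivable.
If a world forces B and B -> A, then applying the implication at that world (which is accessible from itself) gives A.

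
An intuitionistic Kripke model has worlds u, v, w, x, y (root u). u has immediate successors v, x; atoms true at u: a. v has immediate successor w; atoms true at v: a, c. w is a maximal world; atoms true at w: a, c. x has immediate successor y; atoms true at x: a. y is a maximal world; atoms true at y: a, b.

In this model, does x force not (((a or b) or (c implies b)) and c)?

x forces not (((a or b) or (c implies b)) and c): no world accessible from x forces ((a or b) or (c implies b)) and c.

Yes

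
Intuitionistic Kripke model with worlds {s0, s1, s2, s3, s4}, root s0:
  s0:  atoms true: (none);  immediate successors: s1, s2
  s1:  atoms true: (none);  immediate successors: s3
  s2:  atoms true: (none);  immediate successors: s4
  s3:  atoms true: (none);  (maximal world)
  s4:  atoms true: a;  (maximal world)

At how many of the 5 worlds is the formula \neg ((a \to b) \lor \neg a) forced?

s0: does not force it — s0 \nVdash \neg ((a \to b) \lor \neg a) since s1 is accessible from s0 and s1 \Vdash (a \to b) \lor \neg a.
s1: does not force it.
s2: forces it.
s3: does not force it.
s4: forces it.
Worlds forcing the formula: {s2, s4}.

2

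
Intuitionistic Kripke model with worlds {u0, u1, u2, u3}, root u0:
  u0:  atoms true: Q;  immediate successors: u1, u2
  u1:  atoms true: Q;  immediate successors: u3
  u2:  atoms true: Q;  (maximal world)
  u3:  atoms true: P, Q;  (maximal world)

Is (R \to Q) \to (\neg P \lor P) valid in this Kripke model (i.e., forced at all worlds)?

Not every world: u0 \nVdash (R \to Q) \to (\neg P \lor P).
u0 \nVdash (R \to Q) \to (\neg P \lor P): already at u0 itself, u0 \Vdash R \to Q but u0 \nVdash \neg P \lor P.
u0 \nVdash \neg P \lor P: neither disjunct is forced at u0.
u0 \nVdash \neg P since u3 is accessible from u0 and u3 \Vdash P.

No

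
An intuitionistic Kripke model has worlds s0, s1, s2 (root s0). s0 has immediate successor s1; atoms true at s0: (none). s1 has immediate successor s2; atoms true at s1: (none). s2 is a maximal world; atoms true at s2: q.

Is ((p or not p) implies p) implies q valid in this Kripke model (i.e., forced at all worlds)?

Yes

s0 forces ((p or not p) implies p) implies q vacuously: no world accessible from s0 forces the antecedent (p or not p) implies p.
Since the root s0 forces ((p or not p) implies p) implies q and forcing is persistent (monotone upward), every world forces it.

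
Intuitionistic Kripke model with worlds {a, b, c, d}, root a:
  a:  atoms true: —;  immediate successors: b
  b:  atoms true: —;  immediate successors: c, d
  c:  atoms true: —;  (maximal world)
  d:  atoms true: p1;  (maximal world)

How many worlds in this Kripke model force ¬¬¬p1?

1

a: does not force it — a ⊮ ¬¬¬p1 since d is accessible from a and d ⊩ ¬¬p1.
b: does not force it — b ⊮ ¬¬¬p1 since d is accessible from b and d ⊩ ¬¬p1.
c: forces it.
d: does not force it — d ⊮ ¬¬¬p1 since d is accessible from d and d ⊩ ¬¬p1.
Worlds forcing the formula: {c}.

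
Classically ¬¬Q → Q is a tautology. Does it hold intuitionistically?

No

This is double-negation elimination, which is not intuitionistically valid.
A Kripke countermodel: worlds a, b; order generated by a ≤ b; atoms true at each world — a:{}; b:{Q}.
a ⊮ ¬¬Q → Q: already at a itself, a ⊩ ¬¬Q but a ⊮ Q.
a lacks atom Q, so a ⊮ Q.
So the root a does not force the formula.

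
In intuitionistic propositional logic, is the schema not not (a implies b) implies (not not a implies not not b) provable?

This is the distribution of double negation over implication, which is intuitionistically derivable.
Assume not not (a implies b) and not not a; suppose not b. Then a implies b would give not a (by contraposition), contradicting not not a; so not (a implies b), contradicting not not (a implies b). Hence not not b.

Yes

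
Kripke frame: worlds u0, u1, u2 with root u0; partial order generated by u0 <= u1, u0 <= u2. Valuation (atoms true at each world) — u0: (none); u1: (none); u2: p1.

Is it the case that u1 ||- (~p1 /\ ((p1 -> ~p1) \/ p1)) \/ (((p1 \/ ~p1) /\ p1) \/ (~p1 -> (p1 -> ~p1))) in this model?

Yes

u1 ||- (~p1 /\ ((p1 -> ~p1) \/ p1)) \/ (((p1 \/ ~p1) /\ p1) \/ (~p1 -> (p1 -> ~p1))) via the disjunct ~p1 /\ ((p1 -> ~p1) \/ p1).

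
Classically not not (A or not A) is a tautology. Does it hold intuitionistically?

Yes

This is the double negation of excluded middle, which is intuitionistically derivable.
Assuming not (A or not A): from A we'd get A or not A, so not A; but then A or not A again — contradiction. Hence not not (A or not A).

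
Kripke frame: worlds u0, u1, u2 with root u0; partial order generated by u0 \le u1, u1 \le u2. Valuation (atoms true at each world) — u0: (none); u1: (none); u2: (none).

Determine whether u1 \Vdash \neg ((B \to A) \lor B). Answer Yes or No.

u1 \nVdash \neg ((B \to A) \lor B) since u1 is accessible from u1 and u1 \Vdash (B \to A) \lor B.
u1 \Vdash (B \to A) \lor B via the disjunct B \to A.

No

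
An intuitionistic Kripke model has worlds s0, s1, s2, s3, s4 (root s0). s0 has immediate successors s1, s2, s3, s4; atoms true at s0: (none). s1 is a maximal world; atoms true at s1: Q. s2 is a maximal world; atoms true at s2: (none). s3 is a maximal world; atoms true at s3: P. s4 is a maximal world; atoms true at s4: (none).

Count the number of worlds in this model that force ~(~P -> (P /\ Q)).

3

s0: does not force it — s0 ||-/- ~(~P -> (P /\ Q)) since s3 is accessible from s0 and s3 ||- ~P -> (P /\ Q).
s1: forces it.
s2: forces it.
s3: does not force it — s3 ||-/- ~(~P -> (P /\ Q)) since s3 is accessible from s3 and s3 ||- ~P -> (P /\ Q).
s4: forces it.
Worlds forcing the formula: {s1, s2, s4}.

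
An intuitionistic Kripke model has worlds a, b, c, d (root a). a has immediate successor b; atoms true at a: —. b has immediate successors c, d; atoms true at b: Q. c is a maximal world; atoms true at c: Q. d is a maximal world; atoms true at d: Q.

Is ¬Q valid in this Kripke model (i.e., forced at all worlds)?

Not every world: a ⊮ ¬Q.
a ⊮ ¬Q since b is accessible from a and b ⊩ Q.

No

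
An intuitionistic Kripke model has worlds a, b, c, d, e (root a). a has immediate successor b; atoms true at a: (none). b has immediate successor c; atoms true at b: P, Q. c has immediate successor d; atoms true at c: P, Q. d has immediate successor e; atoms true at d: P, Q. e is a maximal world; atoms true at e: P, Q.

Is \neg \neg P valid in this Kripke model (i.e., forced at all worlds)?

a \Vdash \neg \neg P: no world accessible from a forces \neg P.
Since the root a forces \neg \neg P and forcing is persistent (monotone upward), every world forces it.

Yes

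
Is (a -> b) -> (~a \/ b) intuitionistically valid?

This is the material-implication-as-disjunction principle, which is not intuitionistically valid.
A Kripke countermodel: worlds u, v; order generated by u <= v; atoms true at each world — u:{}; v:{a,b}.
u ||-/- (a -> b) -> (~a \/ b): already at u itself, u ||- a -> b but u ||-/- ~a \/ b.
u ||-/- ~a \/ b: neither disjunct is forced at u.
u ||-/- ~a since v is accessible from u and v ||- a.
So the root u does not force the formula.

No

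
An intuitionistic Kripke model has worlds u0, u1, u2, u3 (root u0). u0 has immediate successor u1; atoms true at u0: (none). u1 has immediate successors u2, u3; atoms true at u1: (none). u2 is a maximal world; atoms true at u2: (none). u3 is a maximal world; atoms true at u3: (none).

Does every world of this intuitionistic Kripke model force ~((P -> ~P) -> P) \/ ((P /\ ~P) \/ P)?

Yes

u0 ||- ~((P -> ~P) -> P) \/ ((P /\ ~P) \/ P) via the disjunct ~((P -> ~P) -> P).
Since the root u0 forces ~((P -> ~P) -> P) \/ ((P /\ ~P) \/ P) and forcing is persistent (monotone upward), every world forces it.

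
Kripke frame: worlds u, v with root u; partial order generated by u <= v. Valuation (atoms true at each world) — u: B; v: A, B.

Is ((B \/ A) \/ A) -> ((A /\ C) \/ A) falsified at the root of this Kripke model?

Yes

u ||-/- ((B \/ A) \/ A) -> ((A /\ C) \/ A): already at u itself, u ||- (B \/ A) \/ A but u ||-/- (A /\ C) \/ A.
u ||-/- (A /\ C) \/ A: neither disjunct is forced at u.
u ||-/- A /\ C since u fails A.
So the root u does not force ((B \/ A) \/ A) -> ((A /\ C) \/ A); the model is a countermodel.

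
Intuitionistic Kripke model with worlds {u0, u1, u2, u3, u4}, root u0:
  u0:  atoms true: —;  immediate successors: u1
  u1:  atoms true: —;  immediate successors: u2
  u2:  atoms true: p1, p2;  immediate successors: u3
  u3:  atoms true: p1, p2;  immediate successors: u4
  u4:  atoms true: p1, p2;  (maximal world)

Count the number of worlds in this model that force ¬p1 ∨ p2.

3

u0: does not force it — u0 ⊮ ¬p1 ∨ p2: neither disjunct is forced at u0.
u1: does not force it.
u2: forces it.
u3: forces it.
u4: forces it.
Worlds forcing the formula: {u2, u3, u4}.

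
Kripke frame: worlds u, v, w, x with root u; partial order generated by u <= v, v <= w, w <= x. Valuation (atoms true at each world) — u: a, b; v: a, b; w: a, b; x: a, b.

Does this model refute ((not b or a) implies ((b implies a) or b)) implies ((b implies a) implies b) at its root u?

u forces ((not b or a) implies ((b implies a) or b)) implies ((b implies a) implies b): every world accessible from u that forces (not b or a) implies ((b implies a) or b) (namely u, v, w, x) also forces (b implies a) implies b.
So the root u forces ((not b or a) implies ((b implies a) or b)) implies ((b implies a) implies b); the model is not a countermodel.

No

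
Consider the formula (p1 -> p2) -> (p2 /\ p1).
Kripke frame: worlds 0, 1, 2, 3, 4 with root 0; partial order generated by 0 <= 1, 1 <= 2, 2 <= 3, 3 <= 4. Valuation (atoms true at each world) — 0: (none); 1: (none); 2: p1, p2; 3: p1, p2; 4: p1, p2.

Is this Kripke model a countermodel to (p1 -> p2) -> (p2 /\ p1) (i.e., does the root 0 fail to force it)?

Yes

0 ||-/- (p1 -> p2) -> (p2 /\ p1): already at 0 itself, 0 ||- p1 -> p2 but 0 ||-/- p2 /\ p1.
0 ||-/- p2 /\ p1 since 0 fails p2.
So the root 0 does not force (p1 -> p2) -> (p2 /\ p1); the model is a countermodel.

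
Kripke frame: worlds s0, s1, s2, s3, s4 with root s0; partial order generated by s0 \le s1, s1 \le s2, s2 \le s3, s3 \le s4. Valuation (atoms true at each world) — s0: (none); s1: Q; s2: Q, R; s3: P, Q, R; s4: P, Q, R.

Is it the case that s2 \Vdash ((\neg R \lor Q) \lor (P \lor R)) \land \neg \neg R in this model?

s2 \Vdash ((\neg R \lor Q) \lor (P \lor R)) \land \neg \neg R since s2 forces both conjuncts.

Yes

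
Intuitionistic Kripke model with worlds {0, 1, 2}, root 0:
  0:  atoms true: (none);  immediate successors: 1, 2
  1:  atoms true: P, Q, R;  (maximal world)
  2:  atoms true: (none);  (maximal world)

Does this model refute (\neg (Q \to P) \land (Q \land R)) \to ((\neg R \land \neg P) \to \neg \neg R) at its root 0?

No

0 \Vdash (\neg (Q \to P) \land (Q \land R)) \to ((\neg R \land \neg P) \to \neg \neg R) vacuously: no world accessible from 0 forces the antecedent \neg (Q \to P) \land (Q \land R).
So the root 0 forces (\neg (Q \to P) \land (Q \land R)) \to ((\neg R \land \neg P) \to \neg \neg R); the model is not a countermodel.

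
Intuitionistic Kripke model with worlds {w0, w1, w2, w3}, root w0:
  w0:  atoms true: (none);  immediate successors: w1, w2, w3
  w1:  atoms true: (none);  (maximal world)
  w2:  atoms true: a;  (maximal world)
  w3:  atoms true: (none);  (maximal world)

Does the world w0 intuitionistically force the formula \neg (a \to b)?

No

w0 \nVdash \neg (a \to b) since w1 is accessible from w0 and w1 \Vdash a \to b.
w1 \Vdash a \to b vacuously: no world accessible from w1 forces the antecedent a.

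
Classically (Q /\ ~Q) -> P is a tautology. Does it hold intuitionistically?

Yes

This is an instance of ex falso quodlibet, which is intuitionistically derivable.
No world can force both Q and ~Q, so the antecedent Q /\ ~Q is never forced and the implication holds vacuously at every world.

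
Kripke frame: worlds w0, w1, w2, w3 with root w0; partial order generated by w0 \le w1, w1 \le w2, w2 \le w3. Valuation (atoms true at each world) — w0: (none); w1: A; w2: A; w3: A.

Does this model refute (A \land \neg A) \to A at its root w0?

No

w0 \Vdash (A \land \neg A) \to A vacuously: no world accessible from w0 forces the antecedent A \land \neg A.
So the root w0 forces (A \land \neg A) \to A; the model is not a countermodel.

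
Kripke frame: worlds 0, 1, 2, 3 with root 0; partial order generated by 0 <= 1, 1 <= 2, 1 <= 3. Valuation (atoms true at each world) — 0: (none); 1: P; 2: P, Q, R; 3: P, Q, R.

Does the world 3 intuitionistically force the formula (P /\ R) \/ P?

3 ||- (P /\ R) \/ P via the disjunct P /\ R.

Yes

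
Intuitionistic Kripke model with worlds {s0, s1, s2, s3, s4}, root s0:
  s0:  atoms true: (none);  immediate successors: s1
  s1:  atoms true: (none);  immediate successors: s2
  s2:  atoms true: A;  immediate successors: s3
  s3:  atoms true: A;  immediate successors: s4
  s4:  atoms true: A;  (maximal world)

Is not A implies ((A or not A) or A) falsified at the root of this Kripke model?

s0 forces not A implies ((A or not A) or A) vacuously: no world accessible from s0 forces the antecedent not A.
So the root s0 forces not A implies ((A or not A) or A); the model is not a countermodel.

No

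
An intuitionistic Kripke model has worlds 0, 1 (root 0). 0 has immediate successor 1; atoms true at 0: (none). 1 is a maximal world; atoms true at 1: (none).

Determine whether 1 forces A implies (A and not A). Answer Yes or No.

Yes

1 forces A implies (A and not A) vacuously: no world accessible from 1 forces the antecedent A.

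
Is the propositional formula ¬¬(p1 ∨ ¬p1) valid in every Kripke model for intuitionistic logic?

This is the double negation of excluded middle, which is intuitionistically derivable.
Assuming ¬(p1 ∨ ¬p1): from p1 we'd get p1 ∨ ¬p1, so ¬p1; but then p1 ∨ ¬p1 again — contradiction. Hence ¬¬(p1 ∨ ¬p1).

Yes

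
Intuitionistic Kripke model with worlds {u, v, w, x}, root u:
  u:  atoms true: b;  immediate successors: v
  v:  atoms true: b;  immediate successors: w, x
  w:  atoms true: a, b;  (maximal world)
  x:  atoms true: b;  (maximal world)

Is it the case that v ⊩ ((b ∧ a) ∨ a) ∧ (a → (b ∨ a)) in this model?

v ⊮ ((b ∧ a) ∨ a) ∧ (a → (b ∨ a)) since v fails (b ∧ a) ∨ a.

No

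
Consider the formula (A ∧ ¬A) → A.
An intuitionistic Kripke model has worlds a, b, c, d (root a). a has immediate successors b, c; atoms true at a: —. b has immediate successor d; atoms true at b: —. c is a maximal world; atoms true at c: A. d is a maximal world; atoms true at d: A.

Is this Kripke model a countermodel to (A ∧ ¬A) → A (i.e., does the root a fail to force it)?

No

a ⊩ (A ∧ ¬A) → A vacuously: no world accessible from a forces the antecedent A ∧ ¬A.
So the root a forces (A ∧ ¬A) → A; the model is not a countermodel.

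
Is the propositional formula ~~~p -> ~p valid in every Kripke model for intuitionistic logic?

This is triple-negation reduction, which is intuitionistically derivable.
Assume ~~~p and suppose p. Then ~~p (double-negation introduction), contradicting ~~~p. So ~p.

Yes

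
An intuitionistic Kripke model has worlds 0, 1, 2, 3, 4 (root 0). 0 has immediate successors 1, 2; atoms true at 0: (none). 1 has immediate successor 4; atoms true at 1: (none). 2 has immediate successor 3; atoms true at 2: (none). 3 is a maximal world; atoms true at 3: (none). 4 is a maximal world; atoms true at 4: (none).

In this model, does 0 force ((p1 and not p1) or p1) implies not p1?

Yes

0 forces ((p1 and not p1) or p1) implies not p1 vacuously: no world accessible from 0 forces the antecedent (p1 and not p1) or p1.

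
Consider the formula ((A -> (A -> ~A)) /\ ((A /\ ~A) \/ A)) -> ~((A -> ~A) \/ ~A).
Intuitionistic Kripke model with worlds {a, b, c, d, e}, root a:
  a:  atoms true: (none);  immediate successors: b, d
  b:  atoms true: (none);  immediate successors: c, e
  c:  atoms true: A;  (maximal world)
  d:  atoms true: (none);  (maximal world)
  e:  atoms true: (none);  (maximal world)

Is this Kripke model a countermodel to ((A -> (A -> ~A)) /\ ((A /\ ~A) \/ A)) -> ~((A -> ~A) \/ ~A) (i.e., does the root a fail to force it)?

a ||- ((A -> (A -> ~A)) /\ ((A /\ ~A) \/ A)) -> ~((A -> ~A) \/ ~A) vacuously: no world accessible from a forces the antecedent (A -> (A -> ~A)) /\ ((A /\ ~A) \/ A).
So the root a forces ((A -> (A -> ~A)) /\ ((A /\ ~A) \/ A)) -> ~((A -> ~A) \/ ~A); the model is not a countermodel.

No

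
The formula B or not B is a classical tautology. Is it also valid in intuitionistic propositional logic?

This is the law of excluded middle, which is not intuitionistically valid.
A Kripke countermodel: worlds u, v; order generated by u <= v; atoms true at each world — u:{}; v:{B}.
u does not force B or not B: neither disjunct is forced at u.
u lacks atom B, so u does not force B.
So the root u does not force the formula.

No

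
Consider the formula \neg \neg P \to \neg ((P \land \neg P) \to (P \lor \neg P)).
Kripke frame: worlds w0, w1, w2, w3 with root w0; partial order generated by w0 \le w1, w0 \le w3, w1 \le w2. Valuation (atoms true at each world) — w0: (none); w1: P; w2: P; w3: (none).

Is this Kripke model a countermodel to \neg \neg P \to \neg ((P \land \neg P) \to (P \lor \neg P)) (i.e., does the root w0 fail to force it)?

Yes

w0 \nVdash \neg \neg P \to \neg ((P \land \neg P) \to (P \lor \neg P)): at the accessible world w1, w1 \Vdash \neg \neg P but w1 \nVdash \neg ((P \land \neg P) \to (P \lor \neg P)).
w1 \nVdash \neg ((P \land \neg P) \to (P \lor \neg P)) since w1 is accessible from w1 and w1 \Vdash (P \land \neg P) \to (P \lor \neg P).
w1 \Vdash (P \land \neg P) \to (P \lor \neg P) vacuously: no world accessible from w1 forces the antecedent P \land \neg P.
So the root w0 does not force \neg \neg P \to \neg ((P \land \neg P) \to (P \lor \neg P)); the model is a countermodel.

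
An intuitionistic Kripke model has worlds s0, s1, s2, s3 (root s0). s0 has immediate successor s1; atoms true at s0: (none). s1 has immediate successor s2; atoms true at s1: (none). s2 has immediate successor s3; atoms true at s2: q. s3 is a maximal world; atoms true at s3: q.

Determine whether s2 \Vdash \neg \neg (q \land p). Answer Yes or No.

s2 \nVdash \neg \neg (q \land p) since s2 is accessible from s2 and s2 \Vdash \neg (q \land p).
s2 \Vdash \neg (q \land p): no world accessible from s2 forces q \land p.

No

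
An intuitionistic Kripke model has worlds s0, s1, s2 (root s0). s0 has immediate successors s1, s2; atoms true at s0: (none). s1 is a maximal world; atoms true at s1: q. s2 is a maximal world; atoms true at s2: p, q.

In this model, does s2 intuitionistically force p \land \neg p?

No

s2 \nVdash p \land \neg p since s2 fails \neg p.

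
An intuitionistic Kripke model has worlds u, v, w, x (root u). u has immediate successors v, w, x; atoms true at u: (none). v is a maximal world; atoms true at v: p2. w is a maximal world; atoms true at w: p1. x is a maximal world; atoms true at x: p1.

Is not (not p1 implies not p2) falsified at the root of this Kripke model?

u does not force not (not p1 implies not p2) since w is accessible from u and w forces not p1 implies not p2.
w forces not p1 implies not p2 vacuously: no world accessible from w forces the antecedent not p1.
So the root u does not force not (not p1 implies not p2); the model is a countermodel.

Yes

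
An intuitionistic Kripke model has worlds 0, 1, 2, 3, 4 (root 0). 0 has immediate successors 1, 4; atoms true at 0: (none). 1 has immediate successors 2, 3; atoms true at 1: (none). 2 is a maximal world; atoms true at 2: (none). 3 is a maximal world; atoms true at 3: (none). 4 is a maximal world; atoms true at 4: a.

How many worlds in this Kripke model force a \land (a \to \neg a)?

0: does not force it — 0 \nVdash a \land (a \to \neg a) since 0 fails a.
1: does not force it.
2: does not force it.
3: does not force it.
4: does not force it.
Worlds forcing the formula: { }.

0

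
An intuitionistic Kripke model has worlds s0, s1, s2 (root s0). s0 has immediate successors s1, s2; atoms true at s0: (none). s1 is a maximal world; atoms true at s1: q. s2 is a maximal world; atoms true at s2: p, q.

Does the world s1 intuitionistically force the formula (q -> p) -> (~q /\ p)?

Yes

s1 ||- (q -> p) -> (~q /\ p) vacuously: no world accessible from s1 forces the antecedent q -> p.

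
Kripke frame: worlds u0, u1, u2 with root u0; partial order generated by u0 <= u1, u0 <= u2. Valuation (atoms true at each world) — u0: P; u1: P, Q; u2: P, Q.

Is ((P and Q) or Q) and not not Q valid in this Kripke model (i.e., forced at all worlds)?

No

Not every world: u0 does not force ((P and Q) or Q) and not not Q.
u0 does not force ((P and Q) or Q) and not not Q since u0 fails (P and Q) or Q.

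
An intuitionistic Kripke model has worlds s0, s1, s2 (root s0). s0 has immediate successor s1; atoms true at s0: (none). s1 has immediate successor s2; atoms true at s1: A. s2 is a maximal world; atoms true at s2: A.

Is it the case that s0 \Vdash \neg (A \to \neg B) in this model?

No

s0 \nVdash \neg (A \to \neg B) since s0 is accessible from s0 and s0 \Vdash A \to \neg B.
s0 \Vdash A \to \neg B: every world accessible from s0 that forces A (namely s1, s2) also forces \neg B.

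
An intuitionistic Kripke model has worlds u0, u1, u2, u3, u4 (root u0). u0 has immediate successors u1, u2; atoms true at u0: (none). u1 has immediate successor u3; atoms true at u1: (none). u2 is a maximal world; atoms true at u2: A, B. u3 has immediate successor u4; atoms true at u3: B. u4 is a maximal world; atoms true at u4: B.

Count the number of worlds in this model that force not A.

3

u0: does not force it — u0 does not force not A since u2 is accessible from u0 and u2 forces A.
u1: forces it.
u2: does not force it — u2 does not force not A since u2 is accessible from u2 and u2 forces A.
u3: forces it.
u4: forces it.
Worlds forcing the formula: {u1, u3, u4}.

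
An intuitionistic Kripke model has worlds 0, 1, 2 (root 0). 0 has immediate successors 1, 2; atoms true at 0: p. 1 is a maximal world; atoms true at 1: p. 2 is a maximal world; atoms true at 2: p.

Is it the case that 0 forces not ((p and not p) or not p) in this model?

Yes

0 forces not ((p and not p) or not p): no world accessible from 0 forces (p and not p) or not p.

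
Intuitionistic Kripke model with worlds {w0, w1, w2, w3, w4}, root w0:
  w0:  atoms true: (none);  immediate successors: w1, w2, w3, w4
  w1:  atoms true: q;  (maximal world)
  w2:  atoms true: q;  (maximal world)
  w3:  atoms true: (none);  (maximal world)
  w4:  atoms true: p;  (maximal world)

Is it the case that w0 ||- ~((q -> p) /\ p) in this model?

w0 ||-/- ~((q -> p) /\ p) since w4 is accessible from w0 and w4 ||- (q -> p) /\ p.
w4 ||- (q -> p) /\ p since w4 forces both conjuncts.

No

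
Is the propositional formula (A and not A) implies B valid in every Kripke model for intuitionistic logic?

This is an instance of ex falso quodlibet, which is intuitionistically derivable.
No world can force both A and not A, so the antecedent A and not A is never forced and the implication holds vacuously at every world.

Yes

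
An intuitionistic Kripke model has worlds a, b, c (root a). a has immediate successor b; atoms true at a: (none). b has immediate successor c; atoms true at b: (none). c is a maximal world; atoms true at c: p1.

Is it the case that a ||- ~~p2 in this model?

a ||-/- ~~p2 since a is accessible from a and a ||- ~p2.
a ||- ~p2: no world accessible from a forces p2.

No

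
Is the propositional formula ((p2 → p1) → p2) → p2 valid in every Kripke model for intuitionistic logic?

No

This is Peirce's law, which is not intuitionistically valid.
A Kripke countermodel: worlds u0, u1; order generated by u0 ≤ u1; atoms true at each world — u0:{}; u1:{p2}.
u0 ⊮ ((p2 → p1) → p2) → p2: already at u0 itself, u0 ⊩ (p2 → p1) → p2 but u0 ⊮ p2.
u0 lacks atom p2, so u0 ⊮ p2.
So the root u0 does not force the formula.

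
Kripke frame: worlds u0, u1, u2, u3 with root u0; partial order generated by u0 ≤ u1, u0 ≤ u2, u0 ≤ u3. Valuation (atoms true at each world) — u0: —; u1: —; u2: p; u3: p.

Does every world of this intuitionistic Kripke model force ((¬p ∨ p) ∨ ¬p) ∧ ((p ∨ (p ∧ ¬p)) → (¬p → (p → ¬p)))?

Not every world: u0 ⊮ ((¬p ∨ p) ∨ ¬p) ∧ ((p ∨ (p ∧ ¬p)) → (¬p → (p → ¬p))).
u0 ⊮ ((¬p ∨ p) ∨ ¬p) ∧ ((p ∨ (p ∧ ¬p)) → (¬p → (p → ¬p))) since u0 fails (¬p ∨ p) ∨ ¬p.

No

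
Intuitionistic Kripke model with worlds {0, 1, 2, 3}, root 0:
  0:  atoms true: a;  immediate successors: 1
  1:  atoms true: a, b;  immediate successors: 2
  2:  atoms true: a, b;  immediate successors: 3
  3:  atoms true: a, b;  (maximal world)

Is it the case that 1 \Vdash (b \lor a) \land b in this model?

Yes

1 \Vdash (b \lor a) \land b since 1 forces both conjuncts.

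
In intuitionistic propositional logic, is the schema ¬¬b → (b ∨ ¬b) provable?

This is a variant of double-negation elimination (deriving excluded middle from double negation), which is not intuitionistically valid.
A Kripke countermodel: worlds 0, 1; order generated by 0 ≤ 1; atoms true at each world — 0:{}; 1:{b}.
0 ⊮ ¬¬b → (b ∨ ¬b): already at 0 itself, 0 ⊩ ¬¬b but 0 ⊮ b ∨ ¬b.
0 ⊮ b ∨ ¬b: neither disjunct is forced at 0.
0 lacks atom b, so 0 ⊮ b.
So the root 0 does not force the formula.

No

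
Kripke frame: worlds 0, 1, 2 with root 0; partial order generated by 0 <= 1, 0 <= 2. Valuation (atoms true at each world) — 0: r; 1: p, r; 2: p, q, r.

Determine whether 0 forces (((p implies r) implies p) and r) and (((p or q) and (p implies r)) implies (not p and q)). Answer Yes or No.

No

0 does not force (((p implies r) implies p) and r) and (((p or q) and (p implies r)) implies (not p and q)) since 0 fails ((p implies r) implies p) and r.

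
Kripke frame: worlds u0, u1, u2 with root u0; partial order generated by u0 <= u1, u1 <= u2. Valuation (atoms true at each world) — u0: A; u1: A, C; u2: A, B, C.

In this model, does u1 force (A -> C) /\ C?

u1 ||- (A -> C) /\ C since u1 forces both conjuncts.

Yes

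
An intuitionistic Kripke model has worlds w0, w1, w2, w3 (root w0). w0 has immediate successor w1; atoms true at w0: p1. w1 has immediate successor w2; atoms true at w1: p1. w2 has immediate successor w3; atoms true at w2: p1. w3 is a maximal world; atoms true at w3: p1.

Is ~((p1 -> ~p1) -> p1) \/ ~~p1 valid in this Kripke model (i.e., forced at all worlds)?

w0 ||- ~((p1 -> ~p1) -> p1) \/ ~~p1 via the disjunct ~~p1.
Since the root w0 forces ~((p1 -> ~p1) -> p1) \/ ~~p1 and forcing is persistent (monotone upward), every world forces it.

Yes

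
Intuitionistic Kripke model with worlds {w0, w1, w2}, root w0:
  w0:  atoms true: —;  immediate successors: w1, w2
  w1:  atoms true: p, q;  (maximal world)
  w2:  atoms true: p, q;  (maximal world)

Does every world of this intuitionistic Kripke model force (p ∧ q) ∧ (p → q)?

No

Not every world: w0 ⊮ (p ∧ q) ∧ (p → q).
w0 ⊮ (p ∧ q) ∧ (p → q) since w0 fails p ∧ q.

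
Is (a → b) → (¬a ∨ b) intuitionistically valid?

No

This is the material-implication-as-disjunction principle, which is not intuitionistically valid.
A Kripke countermodel: worlds u, v; order generated by u ≤ v; atoms true at each world — u:{}; v:{a,b}.
u ⊮ (a → b) → (¬a ∨ b): already at u itself, u ⊩ a → b but u ⊮ ¬a ∨ b.
u ⊮ ¬a ∨ b: neither disjunct is forced at u.
u ⊮ ¬a since v is accessible from u and v ⊩ a.
So the root u does not force the formula.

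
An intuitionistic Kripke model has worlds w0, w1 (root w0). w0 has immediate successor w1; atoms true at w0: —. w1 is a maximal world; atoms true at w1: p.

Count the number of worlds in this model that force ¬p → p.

w0: forces it.
w1: forces it.
Worlds forcing the formula: {w0, w1}.

2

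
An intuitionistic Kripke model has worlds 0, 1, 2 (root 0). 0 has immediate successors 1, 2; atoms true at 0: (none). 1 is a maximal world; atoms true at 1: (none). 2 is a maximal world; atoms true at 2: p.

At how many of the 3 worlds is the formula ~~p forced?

1

0: does not force it — 0 ||-/- ~~p since 1 is accessible from 0 and 1 ||- ~p.
1: does not force it — 1 ||-/- ~~p since 1 is accessible from 1 and 1 ||- ~p.
2: forces it.
Worlds forcing the formula: {2}.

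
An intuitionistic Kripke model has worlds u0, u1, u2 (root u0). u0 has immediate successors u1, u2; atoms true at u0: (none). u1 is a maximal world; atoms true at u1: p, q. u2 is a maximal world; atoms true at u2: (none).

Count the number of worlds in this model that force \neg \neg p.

u0: does not force it — u0 \nVdash \neg \neg p since u2 is accessible from u0 and u2 \Vdash \neg p.
u1: forces it.
u2: does not force it — u2 \nVdash \neg \neg p since u2 is accessible from u2 and u2 \Vdash \neg p.
Worlds forcing the formula: {u1}.

1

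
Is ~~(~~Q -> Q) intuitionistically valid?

This is the double negation of double-negation elimination, which is intuitionistically derivable.
By Glivenko's theorem the double negation of any classical propositional tautology is intuitionistically provable; ~~Q -> Q is classically a tautology.

Yes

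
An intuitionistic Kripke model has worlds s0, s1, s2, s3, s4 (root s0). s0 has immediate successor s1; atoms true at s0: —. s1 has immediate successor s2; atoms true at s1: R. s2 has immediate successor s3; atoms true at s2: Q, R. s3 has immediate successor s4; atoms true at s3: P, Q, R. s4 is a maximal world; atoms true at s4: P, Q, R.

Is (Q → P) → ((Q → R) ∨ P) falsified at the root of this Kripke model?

s0 ⊩ (Q → P) → ((Q → R) ∨ P): every world accessible from s0 that forces Q → P (namely s3, s4) also forces (Q → R) ∨ P.
So the root s0 forces (Q → P) → ((Q → R) ∨ P); the model is not a countermodel.

No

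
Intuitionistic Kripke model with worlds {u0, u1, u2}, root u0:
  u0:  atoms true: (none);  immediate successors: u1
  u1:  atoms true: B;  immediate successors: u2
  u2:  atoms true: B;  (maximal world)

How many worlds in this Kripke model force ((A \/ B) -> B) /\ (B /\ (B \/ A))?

u0: does not force it — u0 ||-/- ((A \/ B) -> B) /\ (B /\ (B \/ A)) since u0 fails B /\ (B \/ A).
u1: forces it.
u2: forces it.
Worlds forcing the formula: {u1, u2}.

2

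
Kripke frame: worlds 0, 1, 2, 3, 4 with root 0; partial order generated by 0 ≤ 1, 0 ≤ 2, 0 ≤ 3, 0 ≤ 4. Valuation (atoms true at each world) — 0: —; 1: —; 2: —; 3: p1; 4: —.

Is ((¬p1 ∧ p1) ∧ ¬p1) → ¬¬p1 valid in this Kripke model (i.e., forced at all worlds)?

0 ⊩ ((¬p1 ∧ p1) ∧ ¬p1) → ¬¬p1 vacuously: no world accessible from 0 forces the antecedent (¬p1 ∧ p1) ∧ ¬p1.
Since the root 0 forces ((¬p1 ∧ p1) ∧ ¬p1) → ¬¬p1 and forcing is persistent (monotone upward), every world forces it.

Yes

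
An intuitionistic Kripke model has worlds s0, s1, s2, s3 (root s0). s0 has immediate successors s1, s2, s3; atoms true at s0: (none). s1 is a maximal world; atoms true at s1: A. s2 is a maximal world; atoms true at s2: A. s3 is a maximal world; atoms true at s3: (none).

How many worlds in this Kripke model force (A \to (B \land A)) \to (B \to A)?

4

s0: forces it.
s1: forces it.
s2: forces it.
s3: forces it.
Worlds forcing the formula: {s0, s1, s2, s3}.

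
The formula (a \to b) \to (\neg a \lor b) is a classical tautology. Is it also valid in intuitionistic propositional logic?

No

This is the material-implication-as-disjunction principle, which is not intuitionistically valid.
A Kripke countermodel: worlds w0, w1; order generated by w0 \le w1; atoms true at each world — w0:{}; w1:{a,b}.
w0 \nVdash (a \to b) \to (\neg a \lor b): already at w0 itself, w0 \Vdash a \to b but w0 \nVdash \neg a \lor b.
w0 \nVdash \neg a \lor b: neither disjunct is forced at w0.
w0 \nVdash \neg a since w1 is accessible from w0 and w1 \Vdash a.
So the root w0 does not force the formula.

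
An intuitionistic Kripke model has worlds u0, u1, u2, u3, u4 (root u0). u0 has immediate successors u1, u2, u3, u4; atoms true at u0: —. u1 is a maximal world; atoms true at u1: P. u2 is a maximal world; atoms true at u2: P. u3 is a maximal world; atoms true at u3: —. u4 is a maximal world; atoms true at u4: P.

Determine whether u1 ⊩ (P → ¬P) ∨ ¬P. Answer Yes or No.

u1 ⊮ (P → ¬P) ∨ ¬P: neither disjunct is forced at u1.
u1 ⊮ P → ¬P: already at u1 itself, u1 ⊩ P but u1 ⊮ ¬P.
u1 ⊮ ¬P since u1 is accessible from u1 and u1 ⊩ P.

No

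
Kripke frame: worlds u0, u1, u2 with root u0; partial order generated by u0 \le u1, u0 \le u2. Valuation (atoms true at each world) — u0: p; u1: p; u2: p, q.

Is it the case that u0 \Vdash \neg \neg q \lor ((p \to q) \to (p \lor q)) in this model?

u0 \Vdash \neg \neg q \lor ((p \to q) \to (p \lor q)) via the disjunct (p \to q) \to (p \lor q).

Yes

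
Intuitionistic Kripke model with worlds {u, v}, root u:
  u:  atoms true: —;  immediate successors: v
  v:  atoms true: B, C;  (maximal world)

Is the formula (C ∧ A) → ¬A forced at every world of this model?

u ⊩ (C ∧ A) → ¬A vacuously: no world accessible from u forces the antecedent C ∧ A.
Since the root u forces (C ∧ A) → ¬A and forcing is persistent (monotone upward), every world forces it.

Yes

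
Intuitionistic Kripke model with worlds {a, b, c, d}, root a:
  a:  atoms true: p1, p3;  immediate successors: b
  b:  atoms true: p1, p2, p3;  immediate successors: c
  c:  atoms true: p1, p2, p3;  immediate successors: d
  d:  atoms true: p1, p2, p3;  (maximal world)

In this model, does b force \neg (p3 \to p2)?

b \nVdash \neg (p3 \to p2) since b is accessible from b and b \Vdash p3 \to p2.
b \Vdash p3 \to p2: every world accessible from b that forces p3 (namely b, c, d) also forces p2.

No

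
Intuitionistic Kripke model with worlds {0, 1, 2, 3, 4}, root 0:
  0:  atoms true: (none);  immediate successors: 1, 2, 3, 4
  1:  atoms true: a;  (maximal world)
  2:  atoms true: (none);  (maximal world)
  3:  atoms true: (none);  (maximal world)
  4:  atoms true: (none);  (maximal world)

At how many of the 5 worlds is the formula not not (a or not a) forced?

0: forces it.
1: forces it.
2: forces it.
3: forces it.
4: forces it.
Worlds forcing the formula: {0, 1, 2, 3, 4}.

5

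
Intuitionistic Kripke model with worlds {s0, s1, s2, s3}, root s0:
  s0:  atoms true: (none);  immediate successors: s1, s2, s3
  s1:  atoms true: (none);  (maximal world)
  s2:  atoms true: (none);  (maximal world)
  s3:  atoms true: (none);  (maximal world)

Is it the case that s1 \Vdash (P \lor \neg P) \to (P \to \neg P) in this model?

s1 \Vdash (P \lor \neg P) \to (P \to \neg P): every world accessible from s1 that forces P \lor \neg P (namely s1) also forces P \to \neg P.

Yes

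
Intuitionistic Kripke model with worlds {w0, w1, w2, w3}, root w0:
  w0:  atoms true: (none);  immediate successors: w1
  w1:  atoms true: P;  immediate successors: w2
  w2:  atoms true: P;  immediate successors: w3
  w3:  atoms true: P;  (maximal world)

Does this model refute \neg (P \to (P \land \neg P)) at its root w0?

w0 \Vdash \neg (P \to (P \land \neg P)): no world accessible from w0 forces P \to (P \land \neg P).
So the root w0 forces \neg (P \to (P \land \neg P)); the model is not a countermodel.

No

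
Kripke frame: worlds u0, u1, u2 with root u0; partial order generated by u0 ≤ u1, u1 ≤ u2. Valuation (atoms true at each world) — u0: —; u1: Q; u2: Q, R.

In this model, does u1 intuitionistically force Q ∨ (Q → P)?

u1 ⊩ Q ∨ (Q → P) via the disjunct Q.

Yes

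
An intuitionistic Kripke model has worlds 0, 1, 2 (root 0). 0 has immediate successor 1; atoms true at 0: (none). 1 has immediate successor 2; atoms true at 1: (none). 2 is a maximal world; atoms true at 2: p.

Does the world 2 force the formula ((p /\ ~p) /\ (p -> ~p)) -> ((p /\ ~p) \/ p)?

Yes

2 ||- ((p /\ ~p) /\ (p -> ~p)) -> ((p /\ ~p) \/ p) vacuously: no world accessible from 2 forces the antecedent (p /\ ~p) /\ (p -> ~p).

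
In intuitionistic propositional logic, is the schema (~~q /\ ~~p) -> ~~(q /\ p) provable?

This is the distribution of double negation over conjunction, which is intuitionistically derivable.
Assume ~~q, ~~p, and ~(q /\ p). From q we'd get ~p (since q /\ p is refuted), contradicting ~~p; so ~q, contradicting ~~q.

Yes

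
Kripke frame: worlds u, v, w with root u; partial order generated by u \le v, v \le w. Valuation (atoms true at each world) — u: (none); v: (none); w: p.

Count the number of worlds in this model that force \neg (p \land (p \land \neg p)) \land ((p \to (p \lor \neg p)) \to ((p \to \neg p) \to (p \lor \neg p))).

u: forces it.
v: forces it.
w: forces it.
Worlds forcing the formula: {u, v, w}.

3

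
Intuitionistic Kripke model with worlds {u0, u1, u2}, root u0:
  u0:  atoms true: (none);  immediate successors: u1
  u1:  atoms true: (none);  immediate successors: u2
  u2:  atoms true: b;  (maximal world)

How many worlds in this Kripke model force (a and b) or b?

1

u0: does not force it — u0 does not force (a and b) or b: neither disjunct is forced at u0.
u1: does not force it — u1 does not force (a and b) or b: neither disjunct is forced at u1.
u2: forces it.
Worlds forcing the formula: {u2}.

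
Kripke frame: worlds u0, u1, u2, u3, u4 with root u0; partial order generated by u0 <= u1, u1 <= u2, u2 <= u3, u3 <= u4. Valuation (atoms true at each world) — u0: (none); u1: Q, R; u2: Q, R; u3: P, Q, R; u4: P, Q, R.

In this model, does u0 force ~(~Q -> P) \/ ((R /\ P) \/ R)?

u0 ||-/- ~(~Q -> P) \/ ((R /\ P) \/ R): neither disjunct is forced at u0.
u0 ||-/- ~(~Q -> P) since u0 is accessible from u0 and u0 ||- ~Q -> P.
u0 ||- ~Q -> P vacuously: no world accessible from u0 forces the antecedent ~Q.

No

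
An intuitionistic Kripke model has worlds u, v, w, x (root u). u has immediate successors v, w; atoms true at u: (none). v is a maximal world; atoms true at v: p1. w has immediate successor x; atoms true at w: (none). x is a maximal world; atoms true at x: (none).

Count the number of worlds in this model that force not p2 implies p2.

u: does not force it — u does not force not p2 implies p2: already at u itself, u forces not p2 but u does not force p2.
v: does not force it — v does not force not p2 implies p2: already at v itself, v forces not p2 but v does not force p2.
w: does not force it.
x: does not force it.
Worlds forcing the formula: { }.

0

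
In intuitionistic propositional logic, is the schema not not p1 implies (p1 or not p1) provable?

No

This is a variant of double-negation elimination (deriving excluded middle from double negation), which is not intuitionistically valid.
A Kripke countermodel: worlds a, b; order generated by a <= b; atoms true at each world — a:{}; b:{p1}.
a does not force not not p1 implies (p1 or not p1): already at a itself, a forces not not p1 but a does not force p1 or not p1.
a does not force p1 or not p1: neither disjunct is forced at a.
a lacks atom p1, so a does not force p1.
So the root a does not force the formula.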